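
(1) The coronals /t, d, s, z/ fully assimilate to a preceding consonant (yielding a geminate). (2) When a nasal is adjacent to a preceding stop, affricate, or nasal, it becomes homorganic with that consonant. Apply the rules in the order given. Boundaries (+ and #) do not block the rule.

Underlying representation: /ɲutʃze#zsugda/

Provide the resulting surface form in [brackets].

[ɲutʃtʃe#zzugga]

Rule 1: /z/ after /tʃ/ → [tʃ] (total assimilation)
Rule 1: /s/ after /z/ → [z] (total assimilation)
Rule 1: /d/ after /g/ → [g] (total assimilation)
After rule 1: ɲutʃtʃe#zzugga
Rule 2: no segment meets the rule's conditions; no change.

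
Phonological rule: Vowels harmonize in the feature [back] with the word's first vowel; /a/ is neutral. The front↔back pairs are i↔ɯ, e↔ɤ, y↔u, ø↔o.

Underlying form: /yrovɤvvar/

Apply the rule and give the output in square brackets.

/o/ harmonizes with /y/ ([-back]) → [ø]
/ɤ/ harmonizes with /y/ ([-back]) → [e]

[yrøvevvar]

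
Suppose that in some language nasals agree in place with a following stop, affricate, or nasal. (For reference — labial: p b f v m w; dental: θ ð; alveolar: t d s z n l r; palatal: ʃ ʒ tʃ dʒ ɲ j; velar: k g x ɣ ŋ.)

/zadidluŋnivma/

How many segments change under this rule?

/ŋ/ before /n/ (alveolar) → [n]
1 segment changes.

1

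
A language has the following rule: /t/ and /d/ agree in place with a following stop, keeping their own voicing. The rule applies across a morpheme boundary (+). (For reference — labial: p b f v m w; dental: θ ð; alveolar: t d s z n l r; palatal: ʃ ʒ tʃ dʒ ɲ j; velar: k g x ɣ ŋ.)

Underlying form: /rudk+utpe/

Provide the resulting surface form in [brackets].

[rugk+uppe]

/d/ before /k/ (velar) → [g]
/t/ before /p/ (labial) → [p]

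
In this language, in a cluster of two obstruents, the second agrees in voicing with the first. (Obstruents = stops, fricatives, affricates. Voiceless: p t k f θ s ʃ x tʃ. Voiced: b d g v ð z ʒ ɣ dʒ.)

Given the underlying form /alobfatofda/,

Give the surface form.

/f/ after /b/ (voiced) → [v]
/d/ after /f/ (voiceless) → [t]

[alobvatofta]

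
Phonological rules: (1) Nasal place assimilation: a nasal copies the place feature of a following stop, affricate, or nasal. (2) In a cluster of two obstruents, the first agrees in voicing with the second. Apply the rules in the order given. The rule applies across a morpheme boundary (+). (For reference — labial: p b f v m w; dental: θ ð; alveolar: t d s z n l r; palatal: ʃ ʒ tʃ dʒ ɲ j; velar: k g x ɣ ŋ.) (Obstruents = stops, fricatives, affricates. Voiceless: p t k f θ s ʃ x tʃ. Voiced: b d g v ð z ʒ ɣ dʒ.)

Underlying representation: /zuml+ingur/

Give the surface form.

Rule 1: /n/ before /g/ (velar) → [ŋ]
After rule 1: zuml+iŋgur
Rule 2: no segment meets the rule's conditions; no change.

[zuml+iŋgur]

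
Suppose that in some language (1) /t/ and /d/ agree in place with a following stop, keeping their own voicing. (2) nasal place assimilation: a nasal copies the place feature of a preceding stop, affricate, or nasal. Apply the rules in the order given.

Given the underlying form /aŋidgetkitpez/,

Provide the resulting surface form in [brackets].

Rule 1: /d/ before /g/ (velar) → [g]
Rule 1: /t/ before /k/ (velar) → [k]
Rule 1: /t/ before /p/ (labial) → [p]
After rule 1: aŋiggekkippez
Rule 2: no segment meets the rule's conditions; no change.

[aŋiggekkippez]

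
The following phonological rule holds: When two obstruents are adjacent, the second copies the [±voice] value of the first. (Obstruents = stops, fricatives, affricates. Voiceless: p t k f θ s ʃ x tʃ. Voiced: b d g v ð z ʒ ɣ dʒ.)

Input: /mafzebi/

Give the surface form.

[mafsebi]

/z/ after /f/ (voiceless) → [s]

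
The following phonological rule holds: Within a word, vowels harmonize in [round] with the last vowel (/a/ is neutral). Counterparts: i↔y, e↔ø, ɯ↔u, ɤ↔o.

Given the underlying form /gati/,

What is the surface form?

no segment meets the rule's conditions; no change.

[gati]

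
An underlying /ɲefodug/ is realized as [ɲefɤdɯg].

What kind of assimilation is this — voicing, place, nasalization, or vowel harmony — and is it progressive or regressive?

vowel harmony, progressive

/o/→[ɤ] /u/→[ɯ].
Vowels agree with the first vowel, so the harmony is progressive.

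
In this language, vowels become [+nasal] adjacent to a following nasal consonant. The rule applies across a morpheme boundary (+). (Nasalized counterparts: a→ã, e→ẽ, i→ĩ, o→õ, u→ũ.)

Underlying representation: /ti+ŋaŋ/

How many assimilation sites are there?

/i/ before nasal /ŋ/ → [ĩ]
/a/ before nasal /ŋ/ → [ã]
2 segments change.

2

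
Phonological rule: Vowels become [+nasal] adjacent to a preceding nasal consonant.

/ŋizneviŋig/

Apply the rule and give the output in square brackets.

[ŋĩznẽviŋĩg]

/i/ after nasal /ŋ/ → [ĩ]
/e/ after nasal /n/ → [ẽ]
/i/ after nasal /ŋ/ → [ĩ]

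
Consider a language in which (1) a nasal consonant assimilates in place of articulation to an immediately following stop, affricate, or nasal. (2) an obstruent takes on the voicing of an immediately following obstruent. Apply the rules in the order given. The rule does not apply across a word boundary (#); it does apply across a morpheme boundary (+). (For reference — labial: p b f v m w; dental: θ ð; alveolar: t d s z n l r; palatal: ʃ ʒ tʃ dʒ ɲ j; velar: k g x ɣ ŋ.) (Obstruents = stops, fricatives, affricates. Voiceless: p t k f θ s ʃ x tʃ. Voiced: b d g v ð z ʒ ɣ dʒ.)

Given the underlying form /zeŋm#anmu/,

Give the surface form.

[zemm#ammu]

Rule 1: /ŋ/ before /m/ (labial) → [m]
Rule 1: /n/ before /m/ (labial) → [m]
After rule 1: zemm#ammu
Rule 2: no segment meets the rule's conditions; no change.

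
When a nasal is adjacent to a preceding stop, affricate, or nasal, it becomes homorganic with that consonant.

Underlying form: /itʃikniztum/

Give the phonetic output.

[itʃikŋiztum]

/n/ after /k/ (velar) → [ŋ]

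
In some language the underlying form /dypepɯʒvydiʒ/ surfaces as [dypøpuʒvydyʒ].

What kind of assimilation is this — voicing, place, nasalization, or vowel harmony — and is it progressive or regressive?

vowel harmony, progressive

/e/→[ø] /ɯ/→[u] /i/→[y].
Vowels agree with the first vowel, so the harmony is progressive.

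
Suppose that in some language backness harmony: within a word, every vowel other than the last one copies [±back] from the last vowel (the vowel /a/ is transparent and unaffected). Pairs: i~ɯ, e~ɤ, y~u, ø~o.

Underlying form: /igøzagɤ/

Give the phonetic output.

/i/ harmonizes with /ɤ/ ([+back]) → [ɯ]
/ø/ harmonizes with /ɤ/ ([+back]) → [o]

[ɯgozagɤ]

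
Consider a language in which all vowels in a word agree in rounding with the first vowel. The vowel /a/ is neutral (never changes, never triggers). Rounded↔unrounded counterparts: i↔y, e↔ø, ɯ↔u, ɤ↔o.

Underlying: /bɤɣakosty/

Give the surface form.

[bɤɣakɤsti]

/o/ harmonizes with /ɤ/ ([-round]) → [ɤ]
/y/ harmonizes with /ɤ/ ([-round]) → [i]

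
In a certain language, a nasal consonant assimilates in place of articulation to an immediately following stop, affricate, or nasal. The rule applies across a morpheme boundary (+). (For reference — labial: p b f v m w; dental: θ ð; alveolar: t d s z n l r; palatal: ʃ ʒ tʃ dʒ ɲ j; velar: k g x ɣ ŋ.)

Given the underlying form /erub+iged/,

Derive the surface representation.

[erub+iged]

no segment meets the rule's conditions; no change.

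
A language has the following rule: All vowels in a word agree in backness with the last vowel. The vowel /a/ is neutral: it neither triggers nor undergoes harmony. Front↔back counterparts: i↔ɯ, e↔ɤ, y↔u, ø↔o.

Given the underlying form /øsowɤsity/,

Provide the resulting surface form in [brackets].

/o/ harmonizes with /y/ ([-back]) → [ø]
/ɤ/ harmonizes with /y/ ([-back]) → [e]

[øsøwesity]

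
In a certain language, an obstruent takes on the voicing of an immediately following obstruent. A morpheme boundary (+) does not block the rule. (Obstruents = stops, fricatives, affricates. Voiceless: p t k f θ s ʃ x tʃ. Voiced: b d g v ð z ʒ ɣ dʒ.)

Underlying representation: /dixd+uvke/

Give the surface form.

/x/ before /d/ (voiced) → [ɣ]
/v/ before /k/ (voiceless) → [f]

[diɣd+ufke]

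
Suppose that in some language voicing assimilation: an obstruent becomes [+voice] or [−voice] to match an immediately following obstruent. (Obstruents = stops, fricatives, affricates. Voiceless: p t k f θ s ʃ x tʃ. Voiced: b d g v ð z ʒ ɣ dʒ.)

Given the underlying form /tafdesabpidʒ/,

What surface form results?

[tavdesappidʒ]

/f/ before /d/ (voiced) → [v]
/b/ before /p/ (voiceless) → [p]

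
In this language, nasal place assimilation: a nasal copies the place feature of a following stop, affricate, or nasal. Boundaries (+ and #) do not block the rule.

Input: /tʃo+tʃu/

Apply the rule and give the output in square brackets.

[tʃo+tʃu]

no segment meets the rule's conditions; no change.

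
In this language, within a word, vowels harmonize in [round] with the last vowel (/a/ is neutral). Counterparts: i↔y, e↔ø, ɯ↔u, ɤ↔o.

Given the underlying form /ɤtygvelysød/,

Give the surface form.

/ɤ/ harmonizes with /ø/ ([+round]) → [o]
/e/ harmonizes with /ø/ ([+round]) → [ø]

[otygvølysød]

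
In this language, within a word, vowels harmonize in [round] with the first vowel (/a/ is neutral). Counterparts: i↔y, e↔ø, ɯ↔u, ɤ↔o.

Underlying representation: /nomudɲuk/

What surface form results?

no segment meets the rule's conditions; no change.

[nomudɲuk]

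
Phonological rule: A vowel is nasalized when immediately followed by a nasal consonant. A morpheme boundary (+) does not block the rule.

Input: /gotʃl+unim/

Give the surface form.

/u/ before nasal /n/ → [ũ]
/i/ before nasal /m/ → [ĩ]

[gotʃl+ũnĩm]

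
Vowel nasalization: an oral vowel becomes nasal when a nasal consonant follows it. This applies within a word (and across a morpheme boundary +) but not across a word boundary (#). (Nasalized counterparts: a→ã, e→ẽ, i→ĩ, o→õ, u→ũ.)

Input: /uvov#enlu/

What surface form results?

/e/ before nasal /n/ → [ẽ]

[uvov#ẽnlu]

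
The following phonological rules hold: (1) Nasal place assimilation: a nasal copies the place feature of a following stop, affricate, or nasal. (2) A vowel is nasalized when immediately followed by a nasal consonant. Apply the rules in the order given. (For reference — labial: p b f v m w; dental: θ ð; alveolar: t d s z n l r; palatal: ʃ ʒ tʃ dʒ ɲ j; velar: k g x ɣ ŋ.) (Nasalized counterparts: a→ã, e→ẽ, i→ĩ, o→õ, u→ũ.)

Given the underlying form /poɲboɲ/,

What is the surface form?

Rule 1: /ɲ/ before /b/ (labial) → [m]
After rule 1: pomboɲ
Rule 2: /o/ before nasal /m/ → [õ]
Rule 2: /o/ before nasal /ɲ/ → [õ]

[põmbõɲ]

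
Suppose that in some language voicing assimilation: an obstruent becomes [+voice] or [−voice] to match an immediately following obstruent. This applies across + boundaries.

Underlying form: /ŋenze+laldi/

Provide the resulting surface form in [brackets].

[ŋenze+laldi]

no segment meets the rule's conditions; no change.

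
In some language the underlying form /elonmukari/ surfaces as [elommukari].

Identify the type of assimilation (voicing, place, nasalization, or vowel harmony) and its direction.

/n/→[m].
Each target copies a feature from the following segment, so the direction is regressive.

place assimilation, regressive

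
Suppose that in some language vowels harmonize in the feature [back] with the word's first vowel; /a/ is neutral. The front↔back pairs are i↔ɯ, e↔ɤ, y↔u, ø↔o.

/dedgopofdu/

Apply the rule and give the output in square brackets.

/o/ harmonizes with /e/ ([-back]) → [ø]
/o/ harmonizes with /e/ ([-back]) → [ø]
/u/ harmonizes with /e/ ([-back]) → [y]

[dedgøpøfdy]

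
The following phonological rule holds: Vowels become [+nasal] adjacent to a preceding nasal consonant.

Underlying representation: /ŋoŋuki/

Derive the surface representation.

[ŋõŋũki]

/o/ after nasal /ŋ/ → [õ]
/u/ after nasal /ŋ/ → [ũ]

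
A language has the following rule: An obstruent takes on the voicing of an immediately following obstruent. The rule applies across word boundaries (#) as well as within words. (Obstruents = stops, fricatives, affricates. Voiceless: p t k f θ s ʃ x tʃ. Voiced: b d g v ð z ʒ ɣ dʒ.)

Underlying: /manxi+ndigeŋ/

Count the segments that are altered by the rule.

No segment meets the rule's conditions.

0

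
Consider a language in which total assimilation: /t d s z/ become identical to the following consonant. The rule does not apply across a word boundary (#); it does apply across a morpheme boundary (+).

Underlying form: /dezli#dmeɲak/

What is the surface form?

/z/ before /l/ → [l] (total assimilation)
/d/ before /m/ → [m] (total assimilation)

[delli#mmeɲak]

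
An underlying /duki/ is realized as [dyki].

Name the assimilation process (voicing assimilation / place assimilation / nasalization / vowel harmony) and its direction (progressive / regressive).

/u/→[y].
Vowels agree with the last vowel, so the harmony is regressive.

vowel harmony, regressive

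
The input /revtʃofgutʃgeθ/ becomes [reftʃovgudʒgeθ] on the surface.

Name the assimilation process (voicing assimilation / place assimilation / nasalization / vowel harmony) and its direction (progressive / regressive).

voicing assimilation, regressive

/v/→[f] /f/→[v] /tʃ/→[dʒ].
Each target copies a feature from the following segment, so the direction is regressive.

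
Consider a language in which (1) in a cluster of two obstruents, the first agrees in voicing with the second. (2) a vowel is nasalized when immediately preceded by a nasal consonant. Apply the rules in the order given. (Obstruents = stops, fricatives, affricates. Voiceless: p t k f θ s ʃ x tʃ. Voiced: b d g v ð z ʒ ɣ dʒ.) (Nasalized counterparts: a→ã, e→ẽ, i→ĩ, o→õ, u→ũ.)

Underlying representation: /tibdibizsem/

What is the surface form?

Rule 1: /z/ before /s/ (voiceless) → [s]
After rule 1: tibdibissem
Rule 2: no segment meets the rule's conditions; no change.

[tibdibissem]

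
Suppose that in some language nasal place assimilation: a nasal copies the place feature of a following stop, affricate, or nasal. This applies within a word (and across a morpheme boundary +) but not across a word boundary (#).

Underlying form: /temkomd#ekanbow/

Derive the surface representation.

/m/ before /k/ (velar) → [ŋ]
/m/ before /d/ (alveolar) → [n]
/n/ before /b/ (labial) → [m]

[teŋkond#ekambow]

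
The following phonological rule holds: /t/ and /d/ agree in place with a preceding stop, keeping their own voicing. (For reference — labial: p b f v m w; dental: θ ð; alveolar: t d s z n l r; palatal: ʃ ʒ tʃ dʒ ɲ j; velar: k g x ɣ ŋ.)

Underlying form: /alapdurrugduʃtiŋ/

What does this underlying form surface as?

/d/ after /p/ (labial) → [b]
/d/ after /g/ (velar) → [g]

[alapburrugguʃtiŋ]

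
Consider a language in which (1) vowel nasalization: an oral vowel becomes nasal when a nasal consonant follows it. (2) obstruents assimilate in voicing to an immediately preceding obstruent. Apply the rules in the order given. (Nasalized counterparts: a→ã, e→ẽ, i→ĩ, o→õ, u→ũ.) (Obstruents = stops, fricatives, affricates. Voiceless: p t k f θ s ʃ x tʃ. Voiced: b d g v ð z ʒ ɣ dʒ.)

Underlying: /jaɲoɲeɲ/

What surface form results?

[jãɲõɲẽɲ]

Rule 1: /a/ before nasal /ɲ/ → [ã]
Rule 1: /o/ before nasal /ɲ/ → [õ]
Rule 1: /e/ before nasal /ɲ/ → [ẽ]
After rule 1: jãɲõɲẽɲ
Rule 2: no segment meets the rule's conditions; no change.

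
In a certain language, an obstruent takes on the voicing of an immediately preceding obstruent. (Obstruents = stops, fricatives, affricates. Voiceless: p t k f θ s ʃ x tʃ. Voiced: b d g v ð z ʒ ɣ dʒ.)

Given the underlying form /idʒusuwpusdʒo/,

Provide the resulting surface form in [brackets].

/dʒ/ after /s/ (voiceless) → [tʃ]

[idʒusuwpustʃo]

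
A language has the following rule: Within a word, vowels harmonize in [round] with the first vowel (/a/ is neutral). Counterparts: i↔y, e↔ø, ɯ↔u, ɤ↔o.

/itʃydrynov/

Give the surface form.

/y/ harmonizes with /i/ ([-round]) → [i]
/y/ harmonizes with /i/ ([-round]) → [i]
/o/ harmonizes with /i/ ([-round]) → [ɤ]

[itʃidrinɤv]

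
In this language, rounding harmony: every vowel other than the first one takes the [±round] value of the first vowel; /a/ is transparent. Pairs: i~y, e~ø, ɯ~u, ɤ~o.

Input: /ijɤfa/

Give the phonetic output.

[ijɤfa]

no segment meets the rule's conditions; no change.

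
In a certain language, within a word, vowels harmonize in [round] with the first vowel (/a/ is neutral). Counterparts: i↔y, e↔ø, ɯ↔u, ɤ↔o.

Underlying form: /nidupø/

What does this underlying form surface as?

/u/ harmonizes with /i/ ([-round]) → [ɯ]
/ø/ harmonizes with /i/ ([-round]) → [e]

[nidɯpe]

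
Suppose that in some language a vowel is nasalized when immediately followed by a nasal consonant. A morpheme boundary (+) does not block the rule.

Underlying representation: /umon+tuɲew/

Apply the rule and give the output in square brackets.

[ũmõn+tũɲew]

/u/ before nasal /m/ → [ũ]
/o/ before nasal /n/ → [õ]
/u/ before nasal /ɲ/ → [ũ]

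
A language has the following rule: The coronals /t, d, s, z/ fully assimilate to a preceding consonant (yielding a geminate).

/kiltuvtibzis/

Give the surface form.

/t/ after /l/ → [l] (total assimilation)
/t/ after /v/ → [v] (total assimilation)
/z/ after /b/ → [b] (total assimilation)

[killuvvibbis]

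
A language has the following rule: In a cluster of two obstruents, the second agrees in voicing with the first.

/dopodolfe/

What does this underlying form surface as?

[dopodolfe]

no segment meets the rule's conditions; no change.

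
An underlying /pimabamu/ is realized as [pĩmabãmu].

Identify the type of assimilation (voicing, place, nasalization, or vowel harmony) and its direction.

/i/→[ĩ] /a/→[ã].
Each target copies a feature from the following segment, so the direction is regressive.

nasalization, regressive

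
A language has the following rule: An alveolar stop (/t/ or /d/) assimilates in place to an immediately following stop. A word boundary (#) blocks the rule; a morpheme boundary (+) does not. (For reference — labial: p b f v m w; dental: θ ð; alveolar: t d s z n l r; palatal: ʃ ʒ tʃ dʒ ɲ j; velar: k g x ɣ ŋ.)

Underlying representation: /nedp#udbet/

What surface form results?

/d/ before /p/ (labial) → [b]
/d/ before /b/ (labial) → [b]

[nebp#ubbet]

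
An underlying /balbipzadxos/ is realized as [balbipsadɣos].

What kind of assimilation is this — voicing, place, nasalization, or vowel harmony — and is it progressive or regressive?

voicing assimilation, progressive

/z/→[s] /x/→[ɣ].
Each target copies a feature from the preceding segment, so the direction is progressive.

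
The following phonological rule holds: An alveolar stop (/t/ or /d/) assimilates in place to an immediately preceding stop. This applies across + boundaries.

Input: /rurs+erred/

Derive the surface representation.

no segment meets the rule's conditions; no change.

[rurs+erred]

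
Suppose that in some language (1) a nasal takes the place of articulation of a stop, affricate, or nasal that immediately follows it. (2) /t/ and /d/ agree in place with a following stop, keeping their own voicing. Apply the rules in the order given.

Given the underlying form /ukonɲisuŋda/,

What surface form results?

[ukoɲɲisunda]

Rule 1: /n/ before /ɲ/ (palatal) → [ɲ]
Rule 1: /ŋ/ before /d/ (alveolar) → [n]
After rule 1: ukoɲɲisunda
Rule 2: no segment meets the rule's conditions; no change.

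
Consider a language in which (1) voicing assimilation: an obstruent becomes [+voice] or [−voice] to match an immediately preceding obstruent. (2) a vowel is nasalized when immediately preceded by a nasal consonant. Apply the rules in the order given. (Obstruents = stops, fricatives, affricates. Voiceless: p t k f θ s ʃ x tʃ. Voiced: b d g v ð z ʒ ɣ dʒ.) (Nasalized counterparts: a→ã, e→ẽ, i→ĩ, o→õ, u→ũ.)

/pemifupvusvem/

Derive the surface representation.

[pemĩfupfusfem]

Rule 1: /v/ after /p/ (voiceless) → [f]
Rule 1: /v/ after /s/ (voiceless) → [f]
After rule 1: pemifupfusfem
Rule 2: /i/ after nasal /m/ → [ĩ]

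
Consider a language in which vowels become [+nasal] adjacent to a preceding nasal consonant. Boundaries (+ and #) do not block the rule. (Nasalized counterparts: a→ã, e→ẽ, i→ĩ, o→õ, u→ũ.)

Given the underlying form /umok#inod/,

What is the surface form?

[umõk#inõd]

/o/ after nasal /m/ → [õ]
/o/ after nasal /n/ → [õ]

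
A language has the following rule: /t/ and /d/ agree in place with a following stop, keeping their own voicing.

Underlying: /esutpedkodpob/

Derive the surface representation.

/t/ before /p/ (labial) → [p]
/d/ before /k/ (velar) → [g]
/d/ before /p/ (labial) → [b]

[esuppegkobpob]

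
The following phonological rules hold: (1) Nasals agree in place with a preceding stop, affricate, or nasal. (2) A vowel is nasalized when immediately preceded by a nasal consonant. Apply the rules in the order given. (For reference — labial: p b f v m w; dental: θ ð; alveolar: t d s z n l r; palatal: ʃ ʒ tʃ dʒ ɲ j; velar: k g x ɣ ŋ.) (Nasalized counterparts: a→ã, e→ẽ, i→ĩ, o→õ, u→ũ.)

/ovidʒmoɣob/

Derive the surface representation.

[ovidʒɲõɣob]

Rule 1: /m/ after /dʒ/ (palatal) → [ɲ]
After rule 1: ovidʒɲoɣob
Rule 2: /o/ after nasal /ɲ/ → [õ]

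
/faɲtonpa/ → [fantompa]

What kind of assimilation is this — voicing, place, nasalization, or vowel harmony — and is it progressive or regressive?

place assimilation, regressive

/ɲ/→[n] /n/→[m].
Each target copies a feature from the following segment, so the direction is regressive.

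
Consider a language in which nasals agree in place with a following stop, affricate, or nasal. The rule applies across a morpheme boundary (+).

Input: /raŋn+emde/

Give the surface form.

[rann+ende]

/ŋ/ before /n/ (alveolar) → [n]
/m/ before /d/ (alveolar) → [n]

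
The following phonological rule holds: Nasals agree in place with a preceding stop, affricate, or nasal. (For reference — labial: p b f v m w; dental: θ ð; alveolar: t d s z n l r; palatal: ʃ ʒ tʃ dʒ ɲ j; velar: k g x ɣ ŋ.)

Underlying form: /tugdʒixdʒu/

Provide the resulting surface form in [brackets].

no segment meets the rule's conditions; no change.

[tugdʒixdʒu]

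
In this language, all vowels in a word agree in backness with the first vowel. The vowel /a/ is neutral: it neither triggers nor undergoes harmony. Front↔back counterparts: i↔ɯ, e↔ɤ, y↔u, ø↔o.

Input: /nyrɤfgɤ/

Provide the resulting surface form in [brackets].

[nyrefge]

/ɤ/ harmonizes with /y/ ([-back]) → [e]
/ɤ/ harmonizes with /y/ ([-back]) → [e]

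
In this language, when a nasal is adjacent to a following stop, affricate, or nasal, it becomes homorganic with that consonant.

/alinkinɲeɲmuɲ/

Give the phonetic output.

[aliŋkiɲɲemmuɲ]

/n/ before /k/ (velar) → [ŋ]
/n/ before /ɲ/ (palatal) → [ɲ]
/ɲ/ before /m/ (labial) → [m]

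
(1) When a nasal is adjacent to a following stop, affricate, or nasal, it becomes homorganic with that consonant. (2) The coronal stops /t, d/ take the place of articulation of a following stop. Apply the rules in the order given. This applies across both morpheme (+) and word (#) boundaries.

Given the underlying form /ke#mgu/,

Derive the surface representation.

[ke#ŋgu]

Rule 1: /m/ before /g/ (velar) → [ŋ]
After rule 1: ke#ŋgu
Rule 2: no segment meets the rule's conditions; no change.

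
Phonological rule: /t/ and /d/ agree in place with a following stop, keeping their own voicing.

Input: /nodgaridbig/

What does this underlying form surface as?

/d/ before /g/ (velar) → [g]
/d/ before /b/ (labial) → [b]

[noggaribbig]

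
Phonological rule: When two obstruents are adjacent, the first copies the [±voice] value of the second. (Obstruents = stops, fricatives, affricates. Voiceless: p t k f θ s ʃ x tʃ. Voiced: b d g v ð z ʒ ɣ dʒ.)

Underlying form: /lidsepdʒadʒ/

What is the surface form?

[litsebdʒadʒ]

/d/ before /s/ (voiceless) → [t]
/p/ before /dʒ/ (voiced) → [b]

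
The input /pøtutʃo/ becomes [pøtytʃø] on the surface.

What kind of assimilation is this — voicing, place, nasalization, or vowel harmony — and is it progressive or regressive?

/u/→[y] /o/→[ø].
Vowels agree with the first vowel, so the harmony is progressive.

vowel harmony, progressive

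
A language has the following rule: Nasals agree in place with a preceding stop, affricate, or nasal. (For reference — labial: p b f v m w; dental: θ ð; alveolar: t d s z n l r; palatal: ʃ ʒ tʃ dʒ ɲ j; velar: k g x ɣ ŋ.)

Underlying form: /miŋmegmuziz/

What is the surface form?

/m/ after /ŋ/ (velar) → [ŋ]
/m/ after /g/ (velar) → [ŋ]

[miŋŋegŋuziz]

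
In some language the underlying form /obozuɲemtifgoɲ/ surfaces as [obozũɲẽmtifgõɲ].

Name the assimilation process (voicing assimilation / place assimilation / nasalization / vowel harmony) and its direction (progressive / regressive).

/u/→[ũ] /e/→[ẽ] /o/→[õ].
Each target copies a feature from the following segment, so the direction is regressive.

nasalization, regressive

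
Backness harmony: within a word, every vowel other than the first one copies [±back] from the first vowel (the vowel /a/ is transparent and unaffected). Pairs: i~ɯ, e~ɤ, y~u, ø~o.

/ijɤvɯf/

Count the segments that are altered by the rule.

2

/ɤ/ harmonizes with /i/ ([-back]) → [e]
/ɯ/ harmonizes with /i/ ([-back]) → [i]
2 segments change.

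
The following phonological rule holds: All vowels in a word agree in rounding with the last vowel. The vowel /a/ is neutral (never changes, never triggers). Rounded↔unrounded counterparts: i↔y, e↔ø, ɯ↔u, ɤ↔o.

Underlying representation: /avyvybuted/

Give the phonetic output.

[avivibɯted]

/y/ harmonizes with /e/ ([-round]) → [i]
/y/ harmonizes with /e/ ([-round]) → [i]
/u/ harmonizes with /e/ ([-round]) → [ɯ]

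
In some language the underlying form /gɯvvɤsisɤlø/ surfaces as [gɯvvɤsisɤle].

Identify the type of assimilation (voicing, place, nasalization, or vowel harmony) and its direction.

/ø/→[e].
Vowels agree with the first vowel, so the harmony is progressive.

vowel harmony, progressive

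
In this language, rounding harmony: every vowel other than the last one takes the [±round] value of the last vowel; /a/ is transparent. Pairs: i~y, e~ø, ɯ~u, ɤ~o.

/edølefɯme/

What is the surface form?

/ø/ harmonizes with /e/ ([-round]) → [e]

[edelefɯme]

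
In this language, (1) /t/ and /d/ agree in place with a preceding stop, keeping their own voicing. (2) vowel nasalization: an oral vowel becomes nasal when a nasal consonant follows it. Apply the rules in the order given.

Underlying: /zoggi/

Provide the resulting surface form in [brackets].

Rule 1: no segment meets the rule's conditions; no change.
After rule 1: zoggi
Rule 2: no segment meets the rule's conditions; no change.

[zoggi]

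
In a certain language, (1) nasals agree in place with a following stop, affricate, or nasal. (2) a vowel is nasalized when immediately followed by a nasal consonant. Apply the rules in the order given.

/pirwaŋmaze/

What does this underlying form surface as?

[pirwãmmaze]

Rule 1: /ŋ/ before /m/ (labial) → [m]
After rule 1: pirwammaze
Rule 2: /a/ before nasal /m/ → [ã]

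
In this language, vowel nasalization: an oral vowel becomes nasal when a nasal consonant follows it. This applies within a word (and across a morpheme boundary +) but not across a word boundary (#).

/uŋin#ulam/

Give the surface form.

/u/ before nasal /ŋ/ → [ũ]
/i/ before nasal /n/ → [ĩ]
/a/ before nasal /m/ → [ã]

[ũŋĩn#ulãm]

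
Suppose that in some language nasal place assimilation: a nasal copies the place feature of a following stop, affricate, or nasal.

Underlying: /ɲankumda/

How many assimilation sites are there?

2

/n/ before /k/ (velar) → [ŋ]
/m/ before /d/ (alveolar) → [n]
2 segments change.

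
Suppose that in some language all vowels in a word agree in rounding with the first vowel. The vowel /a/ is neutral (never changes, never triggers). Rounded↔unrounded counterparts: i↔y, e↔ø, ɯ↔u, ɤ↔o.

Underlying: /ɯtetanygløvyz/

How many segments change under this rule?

/y/ harmonizes with /ɯ/ ([-round]) → [i]
/ø/ harmonizes with /ɯ/ ([-round]) → [e]
/y/ harmonizes with /ɯ/ ([-round]) → [i]
3 segments change.

3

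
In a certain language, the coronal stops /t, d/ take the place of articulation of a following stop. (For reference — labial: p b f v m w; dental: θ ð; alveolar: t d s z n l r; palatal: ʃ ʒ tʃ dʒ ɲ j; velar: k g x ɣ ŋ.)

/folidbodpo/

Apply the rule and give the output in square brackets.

/d/ before /b/ (labial) → [b]
/d/ before /p/ (labial) → [b]

[folibbobpo]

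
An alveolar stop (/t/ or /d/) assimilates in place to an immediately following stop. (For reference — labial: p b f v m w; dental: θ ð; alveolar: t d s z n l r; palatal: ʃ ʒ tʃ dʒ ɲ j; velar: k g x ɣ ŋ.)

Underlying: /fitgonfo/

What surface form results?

[fikgonfo]

/t/ before /g/ (velar) → [k]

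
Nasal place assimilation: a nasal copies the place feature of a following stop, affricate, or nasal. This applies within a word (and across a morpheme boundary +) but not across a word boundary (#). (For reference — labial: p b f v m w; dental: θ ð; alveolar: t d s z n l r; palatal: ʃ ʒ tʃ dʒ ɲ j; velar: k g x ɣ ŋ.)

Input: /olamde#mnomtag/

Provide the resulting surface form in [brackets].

/m/ before /d/ (alveolar) → [n]
/m/ before /n/ (alveolar) → [n]
/m/ before /t/ (alveolar) → [n]

[olande#nnontag]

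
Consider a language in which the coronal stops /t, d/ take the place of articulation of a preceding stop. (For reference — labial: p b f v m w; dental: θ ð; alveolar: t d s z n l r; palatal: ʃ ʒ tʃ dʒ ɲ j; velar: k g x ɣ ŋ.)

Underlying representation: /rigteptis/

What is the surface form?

/t/ after /g/ (velar) → [k]
/t/ after /p/ (labial) → [p]

[rigkeppis]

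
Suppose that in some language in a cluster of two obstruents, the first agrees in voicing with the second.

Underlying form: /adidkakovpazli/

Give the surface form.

/d/ before /k/ (voiceless) → [t]
/v/ before /p/ (voiceless) → [f]

[aditkakofpazli]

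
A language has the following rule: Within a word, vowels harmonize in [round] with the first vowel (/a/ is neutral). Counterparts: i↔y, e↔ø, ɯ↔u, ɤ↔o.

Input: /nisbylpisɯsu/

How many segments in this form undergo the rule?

2

/y/ harmonizes with /i/ ([-round]) → [i]
/u/ harmonizes with /i/ ([-round]) → [ɯ]
2 segments change.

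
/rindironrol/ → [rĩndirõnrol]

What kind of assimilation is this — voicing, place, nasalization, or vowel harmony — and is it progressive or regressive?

nasalization, regressive

/i/→[ĩ] /o/→[õ].
Each target copies a feature from the following segment, so the direction is regressive.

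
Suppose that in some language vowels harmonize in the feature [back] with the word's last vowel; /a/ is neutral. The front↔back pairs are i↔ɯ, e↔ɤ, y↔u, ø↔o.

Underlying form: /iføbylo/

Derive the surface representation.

[ɯfobulo]

/i/ harmonizes with /o/ ([+back]) → [ɯ]
/ø/ harmonizes with /o/ ([+back]) → [o]
/y/ harmonizes with /o/ ([+back]) → [u]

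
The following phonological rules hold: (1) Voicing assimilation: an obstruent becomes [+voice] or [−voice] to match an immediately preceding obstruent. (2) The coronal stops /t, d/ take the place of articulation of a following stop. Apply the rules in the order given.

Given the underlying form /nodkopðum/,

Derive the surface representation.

Rule 1: /k/ after /d/ (voiced) → [g]
Rule 1: /ð/ after /p/ (voiceless) → [θ]
After rule 1: nodgopθum
Rule 2: /d/ before /g/ (velar) → [g]

[noggopθum]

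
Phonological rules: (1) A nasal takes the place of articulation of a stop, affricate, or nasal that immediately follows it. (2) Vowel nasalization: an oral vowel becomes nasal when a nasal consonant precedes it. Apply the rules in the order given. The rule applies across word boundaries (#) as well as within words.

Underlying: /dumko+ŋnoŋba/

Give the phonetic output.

[duŋko+nnõmba]

Rule 1: /m/ before /k/ (velar) → [ŋ]
Rule 1: /ŋ/ before /n/ (alveolar) → [n]
Rule 1: /ŋ/ before /b/ (labial) → [m]
After rule 1: duŋko+nnomba
Rule 2: /o/ after nasal /n/ → [õ]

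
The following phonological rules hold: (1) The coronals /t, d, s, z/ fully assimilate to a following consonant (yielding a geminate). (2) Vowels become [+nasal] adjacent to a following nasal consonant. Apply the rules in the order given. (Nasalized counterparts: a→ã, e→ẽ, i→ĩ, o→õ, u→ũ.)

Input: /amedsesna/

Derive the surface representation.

[ãmessẽnna]

Rule 1: /d/ before /s/ → [s] (total assimilation)
Rule 1: /s/ before /n/ → [n] (total assimilation)
After rule 1: amessenna
Rule 2: /a/ before nasal /m/ → [ã]
Rule 2: /e/ before nasal /n/ → [ẽ]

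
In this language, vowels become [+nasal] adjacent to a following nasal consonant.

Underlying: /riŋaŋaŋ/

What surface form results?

/i/ before nasal /ŋ/ → [ĩ]
/a/ before nasal /ŋ/ → [ã]
/a/ before nasal /ŋ/ → [ã]

[rĩŋãŋãŋ]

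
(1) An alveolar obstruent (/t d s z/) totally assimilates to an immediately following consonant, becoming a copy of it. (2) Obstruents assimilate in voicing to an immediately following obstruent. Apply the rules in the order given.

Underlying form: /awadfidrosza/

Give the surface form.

Rule 1: /d/ before /f/ → [f] (total assimilation)
Rule 1: /d/ before /r/ → [r] (total assimilation)
Rule 1: /s/ before /z/ → [z] (total assimilation)
After rule 1: awaffirrozza
Rule 2: no segment meets the rule's conditions; no change.

[awaffirrozza]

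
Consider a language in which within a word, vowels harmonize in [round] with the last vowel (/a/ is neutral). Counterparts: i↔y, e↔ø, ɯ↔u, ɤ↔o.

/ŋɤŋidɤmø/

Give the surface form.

/ɤ/ harmonizes with /ø/ ([+round]) → [o]
/i/ harmonizes with /ø/ ([+round]) → [y]
/ɤ/ harmonizes with /ø/ ([+round]) → [o]

[ŋoŋydomø]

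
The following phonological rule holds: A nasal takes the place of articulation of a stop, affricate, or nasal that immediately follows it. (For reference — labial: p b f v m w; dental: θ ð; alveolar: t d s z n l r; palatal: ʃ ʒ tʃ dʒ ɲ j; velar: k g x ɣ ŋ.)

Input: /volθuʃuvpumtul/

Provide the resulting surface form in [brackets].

[volθuʃuvpuntul]

/m/ before /t/ (alveolar) → [n]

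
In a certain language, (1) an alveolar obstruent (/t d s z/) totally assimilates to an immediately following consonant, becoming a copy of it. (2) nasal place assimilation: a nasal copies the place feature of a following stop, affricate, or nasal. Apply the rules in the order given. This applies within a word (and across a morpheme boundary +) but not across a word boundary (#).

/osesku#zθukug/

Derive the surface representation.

[osekku#θθukug]

Rule 1: /s/ before /k/ → [k] (total assimilation)
Rule 1: /z/ before /θ/ → [θ] (total assimilation)
After rule 1: osekku#θθukug
Rule 2: no segment meets the rule's conditions; no change.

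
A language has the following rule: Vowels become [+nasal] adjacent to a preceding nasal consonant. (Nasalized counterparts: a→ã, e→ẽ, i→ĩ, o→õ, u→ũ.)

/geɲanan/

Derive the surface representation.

[geɲãnãn]

/a/ after nasal /ɲ/ → [ã]
/a/ after nasal /n/ → [ã]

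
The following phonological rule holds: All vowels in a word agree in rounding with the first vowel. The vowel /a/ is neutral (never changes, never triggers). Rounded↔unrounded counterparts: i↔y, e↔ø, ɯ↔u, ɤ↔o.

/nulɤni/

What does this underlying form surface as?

[nulony]

/ɤ/ harmonizes with /u/ ([+round]) → [o]
/i/ harmonizes with /u/ ([+round]) → [y]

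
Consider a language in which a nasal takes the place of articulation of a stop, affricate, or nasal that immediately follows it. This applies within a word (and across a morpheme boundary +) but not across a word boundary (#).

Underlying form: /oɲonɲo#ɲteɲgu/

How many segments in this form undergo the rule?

/n/ before /ɲ/ (palatal) → [ɲ]
/ɲ/ before /t/ (alveolar) → [n]
/ɲ/ before /g/ (velar) → [ŋ]
3 segments change.

3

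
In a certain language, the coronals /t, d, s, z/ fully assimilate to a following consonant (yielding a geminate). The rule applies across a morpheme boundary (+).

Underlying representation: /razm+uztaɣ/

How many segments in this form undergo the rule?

2

/z/ before /m/ → [m] (total assimilation)
/z/ before /t/ → [t] (total assimilation)
2 segments change.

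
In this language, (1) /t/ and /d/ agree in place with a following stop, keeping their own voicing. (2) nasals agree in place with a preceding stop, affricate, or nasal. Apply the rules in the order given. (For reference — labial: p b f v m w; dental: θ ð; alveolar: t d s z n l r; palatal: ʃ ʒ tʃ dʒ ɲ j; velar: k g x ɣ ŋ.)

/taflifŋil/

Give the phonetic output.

[taflifŋil]

Rule 1: no segment meets the rule's conditions; no change.
After rule 1: taflifŋil
Rule 2: no segment meets the rule's conditions; no change.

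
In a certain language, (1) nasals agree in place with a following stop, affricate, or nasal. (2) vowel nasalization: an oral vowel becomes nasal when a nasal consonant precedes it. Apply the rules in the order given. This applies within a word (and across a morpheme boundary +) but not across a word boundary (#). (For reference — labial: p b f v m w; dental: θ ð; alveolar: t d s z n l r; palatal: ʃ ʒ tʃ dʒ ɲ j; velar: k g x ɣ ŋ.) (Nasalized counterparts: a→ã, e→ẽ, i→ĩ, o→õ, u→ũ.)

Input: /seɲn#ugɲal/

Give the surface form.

Rule 1: /ɲ/ before /n/ (alveolar) → [n]
After rule 1: senn#ugɲal
Rule 2: /a/ after nasal /ɲ/ → [ã]

[senn#ugɲãl]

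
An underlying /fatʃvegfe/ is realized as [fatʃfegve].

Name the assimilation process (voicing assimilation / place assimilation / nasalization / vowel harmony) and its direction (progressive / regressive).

voicing assimilation, progressive

/v/→[f] /f/→[v].
Each target copies a feature from the preceding segment, so the direction is progressive.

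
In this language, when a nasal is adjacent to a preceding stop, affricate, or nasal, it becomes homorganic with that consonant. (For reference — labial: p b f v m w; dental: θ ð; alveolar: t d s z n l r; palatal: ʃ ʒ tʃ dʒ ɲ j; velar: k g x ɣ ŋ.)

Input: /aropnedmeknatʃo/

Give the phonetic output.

/n/ after /p/ (labial) → [m]
/m/ after /d/ (alveolar) → [n]
/n/ after /k/ (velar) → [ŋ]

[aropmednekŋatʃo]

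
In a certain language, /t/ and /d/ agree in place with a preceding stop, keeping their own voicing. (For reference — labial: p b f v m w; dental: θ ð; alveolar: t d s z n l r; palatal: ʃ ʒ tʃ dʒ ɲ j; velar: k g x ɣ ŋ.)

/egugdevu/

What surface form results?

[eguggevu]

/d/ after /g/ (velar) → [g]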